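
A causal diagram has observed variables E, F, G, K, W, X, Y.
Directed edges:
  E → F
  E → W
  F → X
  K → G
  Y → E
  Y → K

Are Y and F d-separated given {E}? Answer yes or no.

Yes — Y ⊥ F | {E}.

Bayes-Ball from Y | {E} reaches {G,K}.
F ∉ reach(Y|{E}) ⇒ Y ⊥ F | {E}.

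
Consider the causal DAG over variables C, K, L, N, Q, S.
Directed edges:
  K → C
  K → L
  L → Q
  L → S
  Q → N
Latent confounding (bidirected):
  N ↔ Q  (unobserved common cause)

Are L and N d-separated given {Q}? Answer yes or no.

No — L and N are d-connected given {Q}.

Bayes-Ball from L | {Q} reaches {C,K,N,S}.
N ∈ reach(L|{Q}) ⇒ L ⊥̸ N | {Q}.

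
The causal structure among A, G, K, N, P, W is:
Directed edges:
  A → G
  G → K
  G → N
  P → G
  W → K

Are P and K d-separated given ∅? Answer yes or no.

Bayes-Ball from P | ∅ reaches {G,K,N}.
K ∈ reach(P|∅) ⇒ P ⊥̸ K | ∅.

No — P and K are d-connected given ∅.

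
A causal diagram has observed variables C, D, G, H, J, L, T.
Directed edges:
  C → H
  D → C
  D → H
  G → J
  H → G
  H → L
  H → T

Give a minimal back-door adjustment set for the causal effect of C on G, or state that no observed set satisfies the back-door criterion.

C→G: minimal back-door set {D}.

desc(C)\{C}={G,H,J,L,T}; candidates ⊆ {D}.
size 0: {}; under {} C still reaches {D,G,H,J,L,T} ∋ G.
{D}: C⊥G given {D} in G with C→· removed — back-door holds.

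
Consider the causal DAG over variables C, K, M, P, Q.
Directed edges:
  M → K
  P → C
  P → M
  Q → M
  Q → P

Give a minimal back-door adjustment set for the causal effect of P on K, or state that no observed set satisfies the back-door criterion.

P→K: minimal back-door set {Q}.

desc(P)\{P}={C,K,M}; candidates ⊆ {Q}.
size 0: {}; under {} P still reaches {K,M,Q} ∋ K.
{Q}: P⊥K given {Q} in G with P→· removed — back-door holds.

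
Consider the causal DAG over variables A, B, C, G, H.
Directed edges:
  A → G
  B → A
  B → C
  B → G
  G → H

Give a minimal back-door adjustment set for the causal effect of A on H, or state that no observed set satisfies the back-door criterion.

A→H: minimal back-door set {B}.

desc(A)\{A}={G,H}; candidates ⊆ {B,C}.
size 0: {}; under {} A still reaches {B,C,G,H} ∋ H.
{B}: A⊥H given {B} in G with A→· removed — back-door holds.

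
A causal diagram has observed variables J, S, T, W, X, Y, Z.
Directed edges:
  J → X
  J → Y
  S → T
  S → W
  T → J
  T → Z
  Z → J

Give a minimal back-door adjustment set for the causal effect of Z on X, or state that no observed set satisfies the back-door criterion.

Z→X: minimal back-door set {T}.

desc(Z)\{Z}={J,X,Y}; candidates ⊆ {S,T,W}.
size 0: {}; under {} Z still reaches {J,S,T,W,X,Y} ∋ X.
{T}: Z⊥X given {T} in G with Z→· removed — back-door holds.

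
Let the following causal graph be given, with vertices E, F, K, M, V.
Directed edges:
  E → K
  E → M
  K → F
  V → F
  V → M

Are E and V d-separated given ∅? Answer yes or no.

Bayes-Ball from E | ∅ reaches {F,K,M}.
V ∉ reach(E|∅) ⇒ E ⊥ V | ∅.

Yes — E ⊥ V | ∅.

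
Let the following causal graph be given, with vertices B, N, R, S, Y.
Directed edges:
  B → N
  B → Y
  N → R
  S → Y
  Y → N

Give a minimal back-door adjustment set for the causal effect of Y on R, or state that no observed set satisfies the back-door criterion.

desc(Y)\{Y}={N,R}; candidates ⊆ {B,S}.
size 0: {}; under {} Y still reaches {B,N,R,S} ∋ R.
{B}: Y⊥R given {B} in G with Y→· removed — back-door holds.

Y→R: minimal back-door set {B}.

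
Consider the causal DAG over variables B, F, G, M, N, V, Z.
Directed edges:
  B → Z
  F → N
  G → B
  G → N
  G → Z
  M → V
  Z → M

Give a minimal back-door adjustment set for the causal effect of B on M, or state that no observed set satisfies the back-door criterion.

B→M: minimal back-door set {G}.

desc(B)\{B}={M,V,Z}; candidates ⊆ {F,G,N}.
size 0: {}; under {} B still reaches {G,M,N,V,Z} ∋ M.
{G}: B⊥M given {G} in G with B→· removed — back-door holds.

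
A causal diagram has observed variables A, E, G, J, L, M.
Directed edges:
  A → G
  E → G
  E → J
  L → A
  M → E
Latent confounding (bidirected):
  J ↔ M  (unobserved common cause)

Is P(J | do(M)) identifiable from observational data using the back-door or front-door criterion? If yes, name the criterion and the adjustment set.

desc(M)\{M}={E,G,J}; candidates ⊆ {A,L}.
M↔J: latent back-door arc(s) into M.
size 0: {}; under {} M still reaches {J} ∋ J.
size 1: {A}, {L}; under {A} M still reaches {J} ∋ J.
size 2: {A,L}; under {A,L} M still reaches {J} ∋ J.
M↔J cannot be blocked by any observed set — no back-door set.
{E}: (i) intercepts every directed M→J path; (ii) no back-door M→{E}; (iii) {M} blocks every back-door {E}→J. Front-door holds.
P(J|do(M)) = Σ_{E} P(E|M) Σ_{M'} P(J|E,M')P(M').

P(J|do(M)): frontdoor, adjust for {E}.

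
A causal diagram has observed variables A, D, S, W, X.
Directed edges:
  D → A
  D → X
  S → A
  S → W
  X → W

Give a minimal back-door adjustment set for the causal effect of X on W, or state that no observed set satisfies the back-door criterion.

X→W: minimal back-door set ∅.

desc(X)\{X}={W}; candidates ⊆ {A,D,S}.
∅: X⊥W given ∅ in G with X→· removed — back-door holds.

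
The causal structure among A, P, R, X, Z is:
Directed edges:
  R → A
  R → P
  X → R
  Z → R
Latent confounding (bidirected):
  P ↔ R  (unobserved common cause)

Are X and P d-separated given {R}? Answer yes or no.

Bayes-Ball from X | {R} reaches {P,Z}.
P ∈ reach(X|{R}) ⇒ X ⊥̸ P | {R}.

No — X and P are d-connected given {R}.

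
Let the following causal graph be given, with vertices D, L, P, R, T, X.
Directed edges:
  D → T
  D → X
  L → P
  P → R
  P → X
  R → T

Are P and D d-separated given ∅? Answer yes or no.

Bayes-Ball from P | ∅ reaches {L,R,T,X}.
D ∉ reach(P|∅) ⇒ P ⊥ D | ∅.

Yes — P ⊥ D | ∅.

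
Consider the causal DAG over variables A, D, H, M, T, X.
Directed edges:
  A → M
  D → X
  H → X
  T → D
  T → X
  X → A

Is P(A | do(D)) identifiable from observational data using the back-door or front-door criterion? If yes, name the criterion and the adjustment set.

P(A|do(D)): backdoor, adjust for {T}.

desc(D)\{D}={A,M,X}; candidates ⊆ {H,T}.
size 0: {}; under {} D still reaches {A,M,T,X} ∋ A.
{T}: D⊥A given {T} in G with D→· removed — back-door holds.
P(A|do(D)) = Σ_{T} P(A|D,T)·P(T).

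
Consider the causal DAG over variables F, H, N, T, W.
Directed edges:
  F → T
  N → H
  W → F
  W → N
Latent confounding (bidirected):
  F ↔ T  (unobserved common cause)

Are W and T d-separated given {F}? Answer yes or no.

No — W and T are d-connected given {F}.

Bayes-Ball from W | {F} reaches {H,N,T}.
T ∈ reach(W|{F}) ⇒ W ⊥̸ T | {F}.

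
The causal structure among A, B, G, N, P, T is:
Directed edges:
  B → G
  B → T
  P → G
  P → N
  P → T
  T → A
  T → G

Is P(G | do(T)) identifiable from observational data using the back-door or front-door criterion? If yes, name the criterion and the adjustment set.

desc(T)\{T}={A,G}; candidates ⊆ {B,N,P}.
size 0: {}; under {} T still reaches {B,G,N,P} ∋ G.
size 1: {B}, {N}, {P}; under {B} T still reaches {G,N,P} ∋ G.
{B,P}: T⊥G given {B,P} in G with T→· removed — back-door holds.
P(G|do(T)) = Σ_{B,P} P(G|T,B,P)·P(B,P).

P(G|do(T)): backdoor, adjust for {B, P}.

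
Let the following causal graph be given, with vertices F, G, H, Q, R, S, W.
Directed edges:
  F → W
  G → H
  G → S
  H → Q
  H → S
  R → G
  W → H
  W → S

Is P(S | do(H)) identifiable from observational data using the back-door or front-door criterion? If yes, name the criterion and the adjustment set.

desc(H)\{H}={Q,S}; candidates ⊆ {F,G,R,W}.
size 0: {}; under {} H still reaches {F,G,R,S,W} ∋ S.
size 1: {F}, {G}, {R} …(+1); under {F} H still reaches {G,R,S,W} ∋ S.
{G,W}: H⊥S given {G,W} in G with H→· removed — back-door holds.
P(S|do(H)) = Σ_{G,W} P(S|H,G,W)·P(G,W).

P(S|do(H)): backdoor, adjust for {G, W}.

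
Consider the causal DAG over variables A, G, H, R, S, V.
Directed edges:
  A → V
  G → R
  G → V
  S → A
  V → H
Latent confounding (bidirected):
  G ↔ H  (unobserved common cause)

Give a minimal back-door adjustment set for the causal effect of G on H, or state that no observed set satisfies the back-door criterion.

desc(G)\{G}={H,R,V}; candidates ⊆ {A,S}.
G↔H: latent back-door arc(s) into G.
size 0: {}; under {} G still reaches {H} ∋ H.
size 1: {A}, {S}; under {A} G still reaches {H} ∋ H.
size 2: {A,S}; under {A,S} G still reaches {H} ∋ H.
G↔H cannot be blocked by any observed set — no back-door set.

G→H: no observed back-door set.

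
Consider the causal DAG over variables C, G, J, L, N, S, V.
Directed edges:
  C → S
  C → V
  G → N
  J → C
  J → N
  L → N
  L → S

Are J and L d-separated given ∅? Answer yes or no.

Bayes-Ball from J | ∅ reaches {C,N,S,V}.
L ∉ reach(J|∅) ⇒ J ⊥ L | ∅.

Yes — J ⊥ L | ∅.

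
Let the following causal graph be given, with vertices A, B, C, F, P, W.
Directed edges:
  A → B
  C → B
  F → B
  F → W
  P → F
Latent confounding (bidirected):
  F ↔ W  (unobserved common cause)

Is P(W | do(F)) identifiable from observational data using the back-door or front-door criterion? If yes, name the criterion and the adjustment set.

desc(F)\{F}={B,W}; candidates ⊆ {A,C,P}.
F↔W: latent back-door arc(s) into F.
size 0: {}; under {} F still reaches {P,W} ∋ W.
size 1: {A}, {C}, {P}; under {A} F still reaches {P,W} ∋ W.
size 2: {A,C}, {A,P}, {C,P}; under {A,C} F still reaches {P,W} ∋ W.
F↔W cannot be blocked by any observed set — no back-door set.
No mediator lies on a directed F→…→W path.
Neither criterion identifies P(W|do(F)) in this graph.

P(W|do(F)): not identifiable (no BD/FD set).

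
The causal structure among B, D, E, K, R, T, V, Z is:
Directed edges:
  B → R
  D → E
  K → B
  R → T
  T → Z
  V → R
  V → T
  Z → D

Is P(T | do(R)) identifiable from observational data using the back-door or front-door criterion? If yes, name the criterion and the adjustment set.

P(T|do(R)): backdoor, adjust for {V}.

desc(R)\{R}={D,E,T,Z}; candidates ⊆ {B,K,V}.
size 0: {}; under {} R still reaches {B,D,E,K,T,V,Z} ∋ T.
{V}: R⊥T given {V} in G with R→· removed — back-door holds.
P(T|do(R)) = Σ_{V} P(T|R,V)·P(V).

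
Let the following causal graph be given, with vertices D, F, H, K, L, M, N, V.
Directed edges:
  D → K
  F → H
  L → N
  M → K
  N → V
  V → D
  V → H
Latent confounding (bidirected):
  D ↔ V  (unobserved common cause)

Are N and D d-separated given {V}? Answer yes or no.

Bayes-Ball from N | {V} reaches {D,K,L}.
D ∈ reach(N|{V}) ⇒ N ⊥̸ D | {V}.

No — N and D are d-connected given {V}.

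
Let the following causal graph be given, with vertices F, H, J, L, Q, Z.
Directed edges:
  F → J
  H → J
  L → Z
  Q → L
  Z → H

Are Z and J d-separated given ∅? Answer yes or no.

No — Z and J are d-connected given ∅.

Bayes-Ball from Z | ∅ reaches {H,J,L,Q}.
J ∈ reach(Z|∅) ⇒ Z ⊥̸ J | ∅.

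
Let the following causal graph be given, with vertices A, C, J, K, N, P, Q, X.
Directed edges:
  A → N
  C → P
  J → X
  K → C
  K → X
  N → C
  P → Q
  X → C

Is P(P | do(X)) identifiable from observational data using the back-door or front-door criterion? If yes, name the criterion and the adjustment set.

desc(X)\{X}={C,P,Q}; candidates ⊆ {A,J,K,N}.
size 0: {}; under {} X still reaches {C,J,K,P,Q} ∋ P.
{K}: X⊥P given {K} in G with X→· removed — back-door holds.
P(P|do(X)) = Σ_{K} P(P|X,K)·P(K).

P(P|do(X)): backdoor, adjust for {K}.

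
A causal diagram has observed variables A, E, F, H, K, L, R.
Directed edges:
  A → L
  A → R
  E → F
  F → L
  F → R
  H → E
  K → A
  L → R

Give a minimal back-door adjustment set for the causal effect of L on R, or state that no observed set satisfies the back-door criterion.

desc(L)\{L}={R}; candidates ⊆ {A,E,F,H,K}.
size 0: {}; under {} L still reaches {A,E,F,H,K,R} ∋ R.
size 1: {A}, {E}, {F} …(+2); under {A} L still reaches {E,F,H,R} ∋ R.
{A,F}: L⊥R given {A,F} in G with L→· removed — back-door holds.

L→R: minimal back-door set {A, F}.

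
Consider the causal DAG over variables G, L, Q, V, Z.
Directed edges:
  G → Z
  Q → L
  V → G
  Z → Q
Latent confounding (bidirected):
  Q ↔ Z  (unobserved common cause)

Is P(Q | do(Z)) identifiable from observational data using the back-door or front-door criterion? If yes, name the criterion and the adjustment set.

P(Q|do(Z)): not identifiable (no BD/FD set).

desc(Z)\{Z}={L,Q}; candidates ⊆ {G,V}.
Z↔Q: latent back-door arc(s) into Z.
size 0: {}; under {} Z still reaches {G,L,Q,V} ∋ Q.
size 1: {G}, {V}; under {G} Z still reaches {L,Q} ∋ Q.
size 2: {G,V}; under {G,V} Z still reaches {L,Q} ∋ Q.
Z↔Q cannot be blocked by any observed set — no back-door set.
No mediator lies on a directed Z→…→Q path.
Neither criterion identifies P(Q|do(Z)) in this graph.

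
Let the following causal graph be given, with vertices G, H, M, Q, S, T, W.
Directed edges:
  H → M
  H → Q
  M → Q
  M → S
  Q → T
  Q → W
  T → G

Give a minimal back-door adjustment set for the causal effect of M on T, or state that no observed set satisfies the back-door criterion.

M→T: minimal back-door set {H}.

desc(M)\{M}={G,Q,S,T,W}; candidates ⊆ {H}.
size 0: {}; under {} M still reaches {G,H,Q,T,W} ∋ T.
{H}: M⊥T given {H} in G with M→· removed — back-door holds.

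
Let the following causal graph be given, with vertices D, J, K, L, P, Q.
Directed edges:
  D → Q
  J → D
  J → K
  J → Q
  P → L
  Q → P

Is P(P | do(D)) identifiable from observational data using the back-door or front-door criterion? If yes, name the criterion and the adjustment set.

P(P|do(D)): backdoor, adjust for {J}.

desc(D)\{D}={L,P,Q}; candidates ⊆ {J,K}.
size 0: {}; under {} D still reaches {J,K,L,P,Q} ∋ P.
{J}: D⊥P given {J} in G with D→· removed — back-door holds.
P(P|do(D)) = Σ_{J} P(P|D,J)·P(J).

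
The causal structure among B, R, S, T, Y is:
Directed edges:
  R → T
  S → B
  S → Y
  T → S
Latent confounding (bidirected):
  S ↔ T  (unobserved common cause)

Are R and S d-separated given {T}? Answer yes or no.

No — R and S are d-connected given {T}.

Bayes-Ball from R | {T} reaches {B,S,Y}.
S ∈ reach(R|{T}) ⇒ R ⊥̸ S | {T}.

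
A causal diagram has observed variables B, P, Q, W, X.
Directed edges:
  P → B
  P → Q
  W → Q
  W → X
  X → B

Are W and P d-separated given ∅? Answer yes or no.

Yes — W ⊥ P | ∅.

Bayes-Ball from W | ∅ reaches {B,Q,X}.
P ∉ reach(W|∅) ⇒ W ⊥ P | ∅.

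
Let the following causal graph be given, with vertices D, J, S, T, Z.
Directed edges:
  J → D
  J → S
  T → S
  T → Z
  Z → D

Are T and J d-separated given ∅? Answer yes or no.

Bayes-Ball from T | ∅ reaches {D,S,Z}.
J ∉ reach(T|∅) ⇒ T ⊥ J | ∅.

Yes — T ⊥ J | ∅.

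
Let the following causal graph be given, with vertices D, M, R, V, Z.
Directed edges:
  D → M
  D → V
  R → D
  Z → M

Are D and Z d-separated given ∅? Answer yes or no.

Yes — D ⊥ Z | ∅.

Bayes-Ball from D | ∅ reaches {M,R,V}.
Z ∉ reach(D|∅) ⇒ D ⊥ Z | ∅.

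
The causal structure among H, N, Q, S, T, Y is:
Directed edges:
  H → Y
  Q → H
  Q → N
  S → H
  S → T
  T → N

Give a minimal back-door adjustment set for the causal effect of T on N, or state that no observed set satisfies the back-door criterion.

desc(T)\{T}={N}; candidates ⊆ {H,Q,S,Y}.
∅: T⊥N given ∅ in G with T→· removed — back-door holds.

T→N: minimal back-door set ∅.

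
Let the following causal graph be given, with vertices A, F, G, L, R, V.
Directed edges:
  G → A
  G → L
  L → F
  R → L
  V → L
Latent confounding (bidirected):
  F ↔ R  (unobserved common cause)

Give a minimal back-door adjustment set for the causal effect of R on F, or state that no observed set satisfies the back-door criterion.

R→F: no observed back-door set.

desc(R)\{R}={F,L}; candidates ⊆ {A,G,V}.
R↔F: latent back-door arc(s) into R.
size 0: {}; under {} R still reaches {F} ∋ F.
size 1: {A}, {G}, {V}; under {A} R still reaches {F} ∋ F.
size 2: {A,G}, {A,V}, {G,V}; under {A,G} R still reaches {F} ∋ F.
R↔F cannot be blocked by any observed set — no back-door set.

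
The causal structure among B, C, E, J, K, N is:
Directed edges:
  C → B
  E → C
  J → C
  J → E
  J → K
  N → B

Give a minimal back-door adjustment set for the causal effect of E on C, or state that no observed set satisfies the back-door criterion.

E→C: minimal back-door set {J}.

desc(E)\{E}={B,C}; candidates ⊆ {J,K,N}.
size 0: {}; under {} E still reaches {B,C,J,K} ∋ C.
{J}: E⊥C given {J} in G with E→· removed — back-door holds.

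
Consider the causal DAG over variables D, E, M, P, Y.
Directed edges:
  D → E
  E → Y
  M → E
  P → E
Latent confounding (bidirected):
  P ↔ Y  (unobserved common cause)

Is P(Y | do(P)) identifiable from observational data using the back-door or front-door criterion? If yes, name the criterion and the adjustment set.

P(Y|do(P)): frontdoor, adjust for {E}.

desc(P)\{P}={E,Y}; candidates ⊆ {D,M}.
P↔Y: latent back-door arc(s) into P.
size 0: {}; under {} P still reaches {Y} ∋ Y.
size 1: {D}, {M}; under {D} P still reaches {Y} ∋ Y.
size 2: {D,M}; under {D,M} P still reaches {Y} ∋ Y.
P↔Y cannot be blocked by any observed set — no back-door set.
{E}: (i) intercepts every directed P→Y path; (ii) no back-door P→{E}; (iii) {P} blocks every back-door {E}→Y. Front-door holds.
P(Y|do(P)) = Σ_{E} P(E|P) Σ_{P'} P(Y|E,P')P(P').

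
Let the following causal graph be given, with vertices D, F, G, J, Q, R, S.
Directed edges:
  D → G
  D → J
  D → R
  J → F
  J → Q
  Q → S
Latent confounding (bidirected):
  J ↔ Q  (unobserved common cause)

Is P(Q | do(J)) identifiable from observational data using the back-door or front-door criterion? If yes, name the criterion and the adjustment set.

desc(J)\{J}={F,Q,S}; candidates ⊆ {D,G,R}.
J↔Q: latent back-door arc(s) into J.
size 0: {}; under {} J still reaches {D,G,Q,R,S} ∋ Q.
size 1: {D}, {G}, {R}; under {D} J still reaches {Q,S} ∋ Q.
size 2: {D,G}, {D,R}, {G,R}; under {D,G} J still reaches {Q,S} ∋ Q.
J↔Q cannot be blocked by any observed set — no back-door set.
No mediator lies on a directed J→…→Q path.
Neither criterion identifies P(Q|do(J)) in this graph.

P(Q|do(J)): not identifiable (no BD/FD set).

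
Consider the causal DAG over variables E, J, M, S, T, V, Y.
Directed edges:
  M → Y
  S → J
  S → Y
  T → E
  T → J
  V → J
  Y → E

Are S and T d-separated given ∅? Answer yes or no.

Bayes-Ball from S | ∅ reaches {E,J,Y}.
T ∉ reach(S|∅) ⇒ S ⊥ T | ∅.

Yes — S ⊥ T | ∅.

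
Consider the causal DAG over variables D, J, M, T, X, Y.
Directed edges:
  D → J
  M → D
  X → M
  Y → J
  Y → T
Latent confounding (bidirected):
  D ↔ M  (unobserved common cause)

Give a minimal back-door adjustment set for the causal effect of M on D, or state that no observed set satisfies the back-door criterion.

desc(M)\{M}={D,J}; candidates ⊆ {T,X,Y}.
M↔D: latent back-door arc(s) into M.
size 0: {}; under {} M still reaches {D,J,X} ∋ D.
size 1: {T}, {X}, {Y}; under {T} M still reaches {D,J,X} ∋ D.
size 2: {T,X}, {T,Y}, {X,Y}; under {T,X} M still reaches {D,J} ∋ D.
M↔D cannot be blocked by any observed set — no back-door set.

M→D: no observed back-door set.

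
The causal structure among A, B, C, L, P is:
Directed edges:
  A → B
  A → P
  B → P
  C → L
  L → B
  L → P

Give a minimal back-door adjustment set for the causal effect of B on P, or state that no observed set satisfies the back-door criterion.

desc(B)\{B}={P}; candidates ⊆ {A,C,L}.
size 0: {}; under {} B still reaches {A,C,L,P} ∋ P.
size 1: {A}, {C}, {L}; under {A} B still reaches {C,L,P} ∋ P.
{A,L}: B⊥P given {A,L} in G with B→· removed — back-door holds.

B→P: minimal back-door set {A, L}.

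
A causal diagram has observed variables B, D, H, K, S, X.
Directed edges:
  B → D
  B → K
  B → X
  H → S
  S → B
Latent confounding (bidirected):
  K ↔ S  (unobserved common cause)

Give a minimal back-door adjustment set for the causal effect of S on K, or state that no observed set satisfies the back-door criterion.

S→K: no observed back-door set.

desc(S)\{S}={B,D,K,X}; candidates ⊆ {H}.
S↔K: latent back-door arc(s) into S.
size 0: {}; under {} S still reaches {H,K} ∋ K.
size 1: {H}; under {H} S still reaches {K} ∋ K.
S↔K cannot be blocked by any observed set — no back-door set.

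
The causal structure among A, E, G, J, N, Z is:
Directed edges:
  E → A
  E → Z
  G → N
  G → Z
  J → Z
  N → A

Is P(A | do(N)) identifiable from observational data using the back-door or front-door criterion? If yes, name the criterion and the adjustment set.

desc(N)\{N}={A}; candidates ⊆ {E,G,J,Z}.
∅: N⊥A given ∅ in G with N→· removed — back-door holds.
P(A|do(N)) = P(A|N) — no adjustment needed.

P(A|do(N)): backdoor, adjust for ∅.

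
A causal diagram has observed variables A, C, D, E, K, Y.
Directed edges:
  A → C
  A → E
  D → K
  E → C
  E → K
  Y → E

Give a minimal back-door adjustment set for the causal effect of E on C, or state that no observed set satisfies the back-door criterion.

E→C: minimal back-door set {A}.

desc(E)\{E}={C,K}; candidates ⊆ {A,D,Y}.
size 0: {}; under {} E still reaches {A,C,Y} ∋ C.
{A}: E⊥C given {A} in G with E→· removed — back-door holds.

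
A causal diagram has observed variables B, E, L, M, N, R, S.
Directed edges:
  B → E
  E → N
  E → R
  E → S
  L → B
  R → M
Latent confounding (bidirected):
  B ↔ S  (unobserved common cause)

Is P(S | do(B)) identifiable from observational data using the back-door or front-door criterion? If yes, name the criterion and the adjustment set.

P(S|do(B)): frontdoor, adjust for {E}.

desc(B)\{B}={E,M,N,R,S}; candidates ⊆ {L}.
B↔S: latent back-door arc(s) into B.
size 0: {}; under {} B still reaches {L,S} ∋ S.
size 1: {L}; under {L} B still reaches {S} ∋ S.
B↔S cannot be blocked by any observed set — no back-door set.
{E}: (i) intercepts every directed B→S path; (ii) no back-door B→{E}; (iii) {B} blocks every back-door {E}→S. Front-door holds.
P(S|do(B)) = Σ_{E} P(E|B) Σ_{B'} P(S|E,B')P(B').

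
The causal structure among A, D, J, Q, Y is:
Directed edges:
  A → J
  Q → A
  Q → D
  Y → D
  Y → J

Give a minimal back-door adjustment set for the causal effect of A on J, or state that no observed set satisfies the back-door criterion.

desc(A)\{A}={J}; candidates ⊆ {D,Q,Y}.
∅: A⊥J given ∅ in G with A→· removed — back-door holds.

A→J: minimal back-door set ∅.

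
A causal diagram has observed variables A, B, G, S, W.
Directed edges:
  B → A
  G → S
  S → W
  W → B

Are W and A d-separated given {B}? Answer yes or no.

Bayes-Ball from W | {B} reaches {G,S}.
A ∉ reach(W|{B}) ⇒ W ⊥ A | {B}.

Yes — W ⊥ A | {B}.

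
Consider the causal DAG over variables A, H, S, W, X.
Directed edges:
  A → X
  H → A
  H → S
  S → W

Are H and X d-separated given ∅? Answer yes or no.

Bayes-Ball from H | ∅ reaches {A,S,W,X}.
X ∈ reach(H|∅) ⇒ H ⊥̸ X | ∅.

No — H and X are d-connected given ∅.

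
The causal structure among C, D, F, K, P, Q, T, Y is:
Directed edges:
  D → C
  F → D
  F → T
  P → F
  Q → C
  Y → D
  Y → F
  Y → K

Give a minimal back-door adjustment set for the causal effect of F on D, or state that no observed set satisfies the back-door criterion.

F→D: minimal back-door set {Y}.

desc(F)\{F}={C,D,T}; candidates ⊆ {K,P,Q,Y}.
size 0: {}; under {} F still reaches {C,D,K,P,Y} ∋ D.
{Y}: F⊥D given {Y} in G with F→· removed — back-door holds.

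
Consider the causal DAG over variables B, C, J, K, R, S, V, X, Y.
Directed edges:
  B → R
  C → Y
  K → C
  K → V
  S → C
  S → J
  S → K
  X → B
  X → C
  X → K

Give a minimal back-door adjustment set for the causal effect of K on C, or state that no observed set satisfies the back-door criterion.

K→C: minimal back-door set {S, X}.

desc(K)\{K}={C,V,Y}; candidates ⊆ {B,J,R,S,X}.
size 0: {}; under {} K still reaches {B,C,J,R,S,X,Y} ∋ C.
size 1: {B}, {J}, {R} …(+2); under {B} K still reaches {C,J,S,X,Y} ∋ C.
{S,X}: K⊥C given {S,X} in G with K→· removed — back-door holds.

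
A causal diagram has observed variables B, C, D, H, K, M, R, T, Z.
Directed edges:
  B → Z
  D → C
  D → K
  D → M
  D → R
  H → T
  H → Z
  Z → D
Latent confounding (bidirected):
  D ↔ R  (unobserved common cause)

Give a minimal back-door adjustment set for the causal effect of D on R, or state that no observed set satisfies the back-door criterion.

D→R: no observed back-door set.

desc(D)\{D}={C,K,M,R}; candidates ⊆ {B,H,T,Z}.
D↔R: latent back-door arc(s) into D.
size 0: {}; under {} D still reaches {B,H,R,T,Z} ∋ R.
size 1: {B}, {H}, {T} …(+1); under {B} D still reaches {H,R,T,Z} ∋ R.
size 2: {B,H}, {B,T}, {B,Z} …(+3); under {B,H} D still reaches {R,Z} ∋ R.
D↔R cannot be blocked by any observed set — no back-door set.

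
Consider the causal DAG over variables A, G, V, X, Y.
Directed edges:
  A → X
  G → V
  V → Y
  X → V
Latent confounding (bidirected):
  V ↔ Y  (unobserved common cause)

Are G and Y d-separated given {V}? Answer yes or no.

Bayes-Ball from G | {V} reaches {A,X,Y}.
Y ∈ reach(G|{V}) ⇒ G ⊥̸ Y | {V}.

No — G and Y are d-connected given {V}.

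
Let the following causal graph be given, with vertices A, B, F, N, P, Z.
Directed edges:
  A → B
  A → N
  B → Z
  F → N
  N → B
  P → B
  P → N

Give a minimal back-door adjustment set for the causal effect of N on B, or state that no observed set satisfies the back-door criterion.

N→B: minimal back-door set {A, P}.

desc(N)\{N}={B,Z}; candidates ⊆ {A,F,P}.
size 0: {}; under {} N still reaches {A,B,F,P,Z} ∋ B.
size 1: {A}, {F}, {P}; under {A} N still reaches {B,F,P,Z} ∋ B.
{A,P}: N⊥B given {A,P} in G with N→· removed — back-door holds.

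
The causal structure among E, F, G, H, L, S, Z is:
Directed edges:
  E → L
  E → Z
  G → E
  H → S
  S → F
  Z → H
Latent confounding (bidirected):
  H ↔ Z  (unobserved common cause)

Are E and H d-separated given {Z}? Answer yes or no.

Bayes-Ball from E | {Z} reaches {F,G,H,L,S}.
H ∈ reach(E|{Z}) ⇒ E ⊥̸ H | {Z}.

No — E and H are d-connected given {Z}.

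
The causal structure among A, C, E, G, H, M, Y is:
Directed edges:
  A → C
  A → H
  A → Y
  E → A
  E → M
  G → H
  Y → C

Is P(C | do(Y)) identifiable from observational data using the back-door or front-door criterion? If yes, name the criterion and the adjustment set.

P(C|do(Y)): backdoor, adjust for {A}.

desc(Y)\{Y}={C}; candidates ⊆ {A,E,G,H,M}.
size 0: {}; under {} Y still reaches {A,C,E,H,M} ∋ C.
{A}: Y⊥C given {A} in G with Y→· removed — back-door holds.
P(C|do(Y)) = Σ_{A} P(C|Y,A)·P(A).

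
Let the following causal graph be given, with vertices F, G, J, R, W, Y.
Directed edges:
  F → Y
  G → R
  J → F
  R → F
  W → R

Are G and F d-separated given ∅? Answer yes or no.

Bayes-Ball from G | ∅ reaches {F,R,Y}.
F ∈ reach(G|∅) ⇒ G ⊥̸ F | ∅.

No — G and F are d-connected given ∅.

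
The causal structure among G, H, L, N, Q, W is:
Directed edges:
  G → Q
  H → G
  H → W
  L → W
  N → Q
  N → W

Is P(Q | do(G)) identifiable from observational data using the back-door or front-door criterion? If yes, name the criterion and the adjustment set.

desc(G)\{G}={Q}; candidates ⊆ {H,L,N,W}.
∅: G⊥Q given ∅ in G with G→· removed — back-door holds.
P(Q|do(G)) = P(Q|G) — no adjustment needed.

P(Q|do(G)): backdoor, adjust for ∅.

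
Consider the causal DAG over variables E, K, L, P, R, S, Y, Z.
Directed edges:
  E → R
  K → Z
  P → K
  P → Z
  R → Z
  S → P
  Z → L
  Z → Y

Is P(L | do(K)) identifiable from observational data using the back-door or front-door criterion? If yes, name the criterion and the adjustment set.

P(L|do(K)): backdoor, adjust for {P}.

desc(K)\{K}={L,Y,Z}; candidates ⊆ {E,P,R,S}.
size 0: {}; under {} K still reaches {L,P,S,Y,Z} ∋ L.
{P}: K⊥L given {P} in G with K→· removed — back-door holds.
P(L|do(K)) = Σ_{P} P(L|K,P)·P(P).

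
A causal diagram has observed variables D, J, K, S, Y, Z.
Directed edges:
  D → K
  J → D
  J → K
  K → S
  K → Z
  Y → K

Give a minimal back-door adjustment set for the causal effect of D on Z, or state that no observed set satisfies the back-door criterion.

desc(D)\{D}={K,S,Z}; candidates ⊆ {J,Y}.
size 0: {}; under {} D still reaches {J,K,S,Z} ∋ Z.
{J}: D⊥Z given {J} in G with D→· removed — back-door holds.

D→Z: minimal back-door set {J}.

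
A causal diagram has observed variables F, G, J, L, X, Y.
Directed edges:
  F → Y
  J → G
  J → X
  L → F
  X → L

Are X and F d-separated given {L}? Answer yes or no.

Bayes-Ball from X | {L} reaches {G,J}.
F ∉ reach(X|{L}) ⇒ X ⊥ F | {L}.

Yes — X ⊥ F | {L}.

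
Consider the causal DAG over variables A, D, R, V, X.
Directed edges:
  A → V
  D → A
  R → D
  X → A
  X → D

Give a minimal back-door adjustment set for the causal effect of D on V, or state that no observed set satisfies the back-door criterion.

desc(D)\{D}={A,V}; candidates ⊆ {R,X}.
size 0: {}; under {} D still reaches {A,R,V,X} ∋ V.
{X}: D⊥V given {X} in G with D→· removed — back-door holds.

D→V: minimal back-door set {X}.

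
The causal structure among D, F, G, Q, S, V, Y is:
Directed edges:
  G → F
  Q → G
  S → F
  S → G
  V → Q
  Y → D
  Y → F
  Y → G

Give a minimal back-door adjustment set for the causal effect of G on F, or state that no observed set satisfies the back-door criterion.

desc(G)\{G}={F}; candidates ⊆ {D,Q,S,V,Y}.
size 0: {}; under {} G still reaches {D,F,Q,S,V,Y} ∋ F.
size 1: {D}, {Q}, {S} …(+2); under {D} G still reaches {F,Q,S,V,Y} ∋ F.
{S,Y}: G⊥F given {S,Y} in G with G→· removed — back-door holds.

G→F: minimal back-door set {S, Y}.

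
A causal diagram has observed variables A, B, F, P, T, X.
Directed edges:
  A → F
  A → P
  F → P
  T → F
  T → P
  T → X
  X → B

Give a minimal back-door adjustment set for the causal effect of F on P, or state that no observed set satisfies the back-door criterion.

F→P: minimal back-door set {A, T}.

desc(F)\{F}={P}; candidates ⊆ {A,B,T,X}.
size 0: {}; under {} F still reaches {A,B,P,T,X} ∋ P.
size 1: {A}, {B}, {T} …(+1); under {A} F still reaches {B,P,T,X} ∋ P.
{A,T}: F⊥P given {A,T} in G with F→· removed — back-door holds.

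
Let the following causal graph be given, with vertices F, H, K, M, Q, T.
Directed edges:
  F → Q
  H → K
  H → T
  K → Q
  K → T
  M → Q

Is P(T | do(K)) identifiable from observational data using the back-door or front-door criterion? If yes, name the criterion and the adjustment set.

P(T|do(K)): backdoor, adjust for {H}.

desc(K)\{K}={Q,T}; candidates ⊆ {F,H,M}.
size 0: {}; under {} K still reaches {H,T} ∋ T.
{H}: K⊥T given {H} in G with K→· removed — back-door holds.
P(T|do(K)) = Σ_{H} P(T|K,H)·P(H).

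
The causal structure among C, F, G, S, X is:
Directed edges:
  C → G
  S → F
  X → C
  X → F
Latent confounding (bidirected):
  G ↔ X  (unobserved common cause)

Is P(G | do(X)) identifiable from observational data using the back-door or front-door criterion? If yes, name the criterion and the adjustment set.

P(G|do(X)): frontdoor, adjust for {C}.

desc(X)\{X}={C,F,G}; candidates ⊆ {S}.
X↔G: latent back-door arc(s) into X.
size 0: {}; under {} X still reaches {G} ∋ G.
size 1: {S}; under {S} X still reaches {G} ∋ G.
X↔G cannot be blocked by any observed set — no back-door set.
{C}: (i) intercepts every directed X→G path; (ii) no back-door X→{C}; (iii) {X} blocks every back-door {C}→G. Front-door holds.
P(G|do(X)) = Σ_{C} P(C|X) Σ_{X'} P(G|C,X')P(X').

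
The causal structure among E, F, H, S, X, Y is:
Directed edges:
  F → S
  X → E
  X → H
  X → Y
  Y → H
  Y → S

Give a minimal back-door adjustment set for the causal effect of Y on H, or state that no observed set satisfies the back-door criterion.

Y→H: minimal back-door set {X}.

desc(Y)\{Y}={H,S}; candidates ⊆ {E,F,X}.
size 0: {}; under {} Y still reaches {E,H,X} ∋ H.
{X}: Y⊥H given {X} in G with Y→· removed — back-door holds.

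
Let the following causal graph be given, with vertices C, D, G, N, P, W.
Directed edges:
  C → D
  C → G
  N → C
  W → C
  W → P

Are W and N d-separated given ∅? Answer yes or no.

Yes — W ⊥ N | ∅.

Bayes-Ball from W | ∅ reaches {C,D,G,P}.
N ∉ reach(W|∅) ⇒ W ⊥ N | ∅.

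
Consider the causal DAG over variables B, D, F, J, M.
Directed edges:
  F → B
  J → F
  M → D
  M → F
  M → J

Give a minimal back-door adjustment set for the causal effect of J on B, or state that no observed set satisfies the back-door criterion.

J→B: minimal back-door set {M}.

desc(J)\{J}={B,F}; candidates ⊆ {D,M}.
size 0: {}; under {} J still reaches {B,D,F,M} ∋ B.
{M}: J⊥B given {M} in G with J→· removed — back-door holds.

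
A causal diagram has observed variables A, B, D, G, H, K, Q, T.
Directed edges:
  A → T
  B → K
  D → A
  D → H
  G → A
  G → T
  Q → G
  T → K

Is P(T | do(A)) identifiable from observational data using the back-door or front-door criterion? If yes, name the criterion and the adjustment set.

desc(A)\{A}={K,T}; candidates ⊆ {B,D,G,H,Q}.
size 0: {}; under {} A still reaches {D,G,H,K,Q,T} ∋ T.
{G}: A⊥T given {G} in G with A→· removed — back-door holds.
P(T|do(A)) = Σ_{G} P(T|A,G)·P(G).

P(T|do(A)): backdoor, adjust for {G}.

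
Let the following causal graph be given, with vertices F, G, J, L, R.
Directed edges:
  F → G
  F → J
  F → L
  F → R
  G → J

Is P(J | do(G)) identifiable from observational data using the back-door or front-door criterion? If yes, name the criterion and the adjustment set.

P(J|do(G)): backdoor, adjust for {F}.

desc(G)\{G}={J}; candidates ⊆ {F,L,R}.
size 0: {}; under {} G still reaches {F,J,L,R} ∋ J.
{F}: G⊥J given {F} in G with G→· removed — back-door holds.
P(J|do(G)) = Σ_{F} P(J|G,F)·P(F).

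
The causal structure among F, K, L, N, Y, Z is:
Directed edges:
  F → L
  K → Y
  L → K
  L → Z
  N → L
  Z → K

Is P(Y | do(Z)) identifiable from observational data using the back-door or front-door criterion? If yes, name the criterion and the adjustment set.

desc(Z)\{Z}={K,Y}; candidates ⊆ {F,L,N}.
size 0: {}; under {} Z still reaches {F,K,L,N,Y} ∋ Y.
{L}: Z⊥Y given {L} in G with Z→· removed — back-door holds.
P(Y|do(Z)) = Σ_{L} P(Y|Z,L)·P(L).

P(Y|do(Z)): backdoor, adjust for {L}.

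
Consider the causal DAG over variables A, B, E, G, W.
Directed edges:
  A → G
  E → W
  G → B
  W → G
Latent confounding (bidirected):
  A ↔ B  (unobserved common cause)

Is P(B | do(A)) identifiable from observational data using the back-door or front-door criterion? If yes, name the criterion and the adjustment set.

P(B|do(A)): frontdoor, adjust for {G}.

desc(A)\{A}={B,G}; candidates ⊆ {E,W}.
A↔B: latent back-door arc(s) into A.
size 0: {}; under {} A still reaches {B} ∋ B.
size 1: {E}, {W}; under {E} A still reaches {B} ∋ B.
size 2: {E,W}; under {E,W} A still reaches {B} ∋ B.
A↔B cannot be blocked by any observed set — no back-door set.
{G}: (i) intercepts every directed A→B path; (ii) no back-door A→{G}; (iii) {A} blocks every back-door {G}→B. Front-door holds.
P(B|do(A)) = Σ_{G} P(G|A) Σ_{A'} P(B|G,A')P(A').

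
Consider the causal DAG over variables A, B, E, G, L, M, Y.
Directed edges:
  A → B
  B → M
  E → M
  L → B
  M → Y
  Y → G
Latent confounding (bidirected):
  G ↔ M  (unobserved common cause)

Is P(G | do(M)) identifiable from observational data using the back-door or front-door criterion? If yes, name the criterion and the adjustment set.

P(G|do(M)): frontdoor, adjust for {Y}.

desc(M)\{M}={G,Y}; candidates ⊆ {A,B,E,L}.
M↔G: latent back-door arc(s) into M.
size 0: {}; under {} M still reaches {A,B,E,G,L} ∋ G.
size 1: {A}, {B}, {E} …(+1); under {A} M still reaches {B,E,G,L} ∋ G.
size 2: {A,B}, {A,E}, {A,L} …(+3); under {A,B} M still reaches {E,G} ∋ G.
M↔G cannot be blocked by any observed set — no back-door set.
{Y}: (i) intercepts every directed M→G path; (ii) no back-door M→{Y}; (iii) {M} blocks every back-door {Y}→G. Front-door holds.
P(G|do(M)) = Σ_{Y} P(Y|M) Σ_{M'} P(G|Y,M')P(M').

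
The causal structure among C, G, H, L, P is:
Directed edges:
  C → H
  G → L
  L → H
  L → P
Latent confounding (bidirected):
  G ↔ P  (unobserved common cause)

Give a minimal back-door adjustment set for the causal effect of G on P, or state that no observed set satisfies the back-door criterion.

G→P: no observed back-door set.

desc(G)\{G}={H,L,P}; candidates ⊆ {C}.
G↔P: latent back-door arc(s) into G.
size 0: {}; under {} G still reaches {P} ∋ P.
size 1: {C}; under {C} G still reaches {P} ∋ P.
G↔P cannot be blocked by any observed set — no back-door set.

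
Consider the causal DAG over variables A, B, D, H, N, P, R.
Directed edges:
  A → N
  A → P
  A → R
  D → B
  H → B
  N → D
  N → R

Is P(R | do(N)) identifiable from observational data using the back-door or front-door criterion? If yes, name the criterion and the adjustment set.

P(R|do(N)): backdoor, adjust for {A}.

desc(N)\{N}={B,D,R}; candidates ⊆ {A,H,P}.
size 0: {}; under {} N still reaches {A,P,R} ∋ R.
{A}: N⊥R given {A} in G with N→· removed — back-door holds.
P(R|do(N)) = Σ_{A} P(R|N,A)·P(A).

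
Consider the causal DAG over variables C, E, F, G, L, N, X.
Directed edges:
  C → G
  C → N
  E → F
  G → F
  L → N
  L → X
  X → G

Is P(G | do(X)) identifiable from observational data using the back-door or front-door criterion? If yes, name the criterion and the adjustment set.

P(G|do(X)): backdoor, adjust for ∅.

desc(X)\{X}={F,G}; candidates ⊆ {C,E,L,N}.
∅: X⊥G given ∅ in G with X→· removed — back-door holds.
P(G|do(X)) = P(G|X) — no adjustment needed.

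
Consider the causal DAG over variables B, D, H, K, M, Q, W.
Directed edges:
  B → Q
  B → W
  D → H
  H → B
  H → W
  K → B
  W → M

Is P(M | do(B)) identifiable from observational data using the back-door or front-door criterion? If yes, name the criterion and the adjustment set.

desc(B)\{B}={M,Q,W}; candidates ⊆ {D,H,K}.
size 0: {}; under {} B still reaches {D,H,K,M,W} ∋ M.
{H}: B⊥M given {H} in G with B→· removed — back-door holds.
P(M|do(B)) = Σ_{H} P(M|B,H)·P(H).

P(M|do(B)): backdoor, adjust for {H}.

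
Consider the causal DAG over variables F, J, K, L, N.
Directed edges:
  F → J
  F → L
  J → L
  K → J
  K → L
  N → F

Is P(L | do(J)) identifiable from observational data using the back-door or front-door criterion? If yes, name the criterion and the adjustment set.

desc(J)\{J}={L}; candidates ⊆ {F,K,N}.
size 0: {}; under {} J still reaches {F,K,L,N} ∋ L.
size 1: {F}, {K}, {N}; under {F} J still reaches {K,L} ∋ L.
{F,K}: J⊥L given {F,K} in G with J→· removed — back-door holds.
P(L|do(J)) = Σ_{F,K} P(L|J,F,K)·P(F,K).

P(L|do(J)): backdoor, adjust for {F, K}.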